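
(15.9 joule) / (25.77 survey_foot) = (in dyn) 2.024e+05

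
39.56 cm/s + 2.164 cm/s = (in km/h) 1.502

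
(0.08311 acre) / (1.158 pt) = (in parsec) 2.668e-11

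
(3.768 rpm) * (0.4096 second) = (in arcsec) 3.334e+04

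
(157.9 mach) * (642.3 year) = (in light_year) 0.1151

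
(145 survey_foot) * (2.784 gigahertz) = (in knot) 2.392e+11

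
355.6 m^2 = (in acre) 0.08787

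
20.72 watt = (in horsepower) 0.02779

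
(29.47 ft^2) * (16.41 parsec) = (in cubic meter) 1.386e+18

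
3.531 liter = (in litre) 3.531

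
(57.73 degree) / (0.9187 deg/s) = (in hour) 0.01746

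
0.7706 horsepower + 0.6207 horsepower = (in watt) 1037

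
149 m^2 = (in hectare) 0.0149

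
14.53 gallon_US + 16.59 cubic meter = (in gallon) 4397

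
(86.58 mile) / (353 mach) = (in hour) 0.000322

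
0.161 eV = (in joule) 2.58e-20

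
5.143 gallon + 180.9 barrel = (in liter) 2.878e+04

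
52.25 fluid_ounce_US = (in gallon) 0.4082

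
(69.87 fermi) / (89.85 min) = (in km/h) 4.666e-17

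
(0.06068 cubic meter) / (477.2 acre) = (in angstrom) 314.2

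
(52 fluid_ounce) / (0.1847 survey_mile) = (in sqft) 5.569e-05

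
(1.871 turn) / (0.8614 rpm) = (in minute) 2.172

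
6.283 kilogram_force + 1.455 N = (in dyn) 6.307e+06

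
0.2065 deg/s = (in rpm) 0.03442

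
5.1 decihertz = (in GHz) 5.1e-10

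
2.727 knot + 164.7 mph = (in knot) 145.8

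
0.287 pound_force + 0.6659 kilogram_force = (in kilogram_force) 0.7961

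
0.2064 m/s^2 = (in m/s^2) 0.2064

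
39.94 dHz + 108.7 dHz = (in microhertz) 1.486e+07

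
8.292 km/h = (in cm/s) 230.3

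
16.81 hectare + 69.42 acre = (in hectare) 44.9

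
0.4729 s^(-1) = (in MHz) 4.729e-07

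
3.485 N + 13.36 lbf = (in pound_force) 14.14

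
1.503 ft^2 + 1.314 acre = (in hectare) 0.5318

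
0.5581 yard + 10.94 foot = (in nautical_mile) 0.002076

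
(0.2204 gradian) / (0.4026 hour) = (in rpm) 2.281e-05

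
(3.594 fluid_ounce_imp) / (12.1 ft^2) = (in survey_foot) 0.000298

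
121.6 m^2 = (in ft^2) 1309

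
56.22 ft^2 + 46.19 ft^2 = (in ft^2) 102.4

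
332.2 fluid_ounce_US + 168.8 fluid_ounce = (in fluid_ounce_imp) 521.5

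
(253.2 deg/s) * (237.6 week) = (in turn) 1.011e+08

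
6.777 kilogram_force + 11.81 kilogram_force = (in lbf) 40.98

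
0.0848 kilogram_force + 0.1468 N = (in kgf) 0.09977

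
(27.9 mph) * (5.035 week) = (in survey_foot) 1.246e+08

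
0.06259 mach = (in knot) 41.43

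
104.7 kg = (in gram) 1.047e+05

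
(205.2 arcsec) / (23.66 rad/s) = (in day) 4.867e-10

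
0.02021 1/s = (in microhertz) 2.021e+04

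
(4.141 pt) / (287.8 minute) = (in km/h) 3.046e-07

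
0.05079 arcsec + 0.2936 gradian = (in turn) 0.000734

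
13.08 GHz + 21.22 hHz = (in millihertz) 1.308e+13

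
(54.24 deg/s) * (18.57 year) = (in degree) 3.176e+10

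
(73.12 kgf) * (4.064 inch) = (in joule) 74.02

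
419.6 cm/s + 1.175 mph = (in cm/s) 472.1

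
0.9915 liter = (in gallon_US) 0.2619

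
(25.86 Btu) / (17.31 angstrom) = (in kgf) 1.607e+12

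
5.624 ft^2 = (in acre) 0.0001291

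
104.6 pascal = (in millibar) 1.046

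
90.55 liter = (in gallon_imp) 19.92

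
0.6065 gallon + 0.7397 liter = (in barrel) 0.01909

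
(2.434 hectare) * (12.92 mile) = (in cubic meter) 5.061e+08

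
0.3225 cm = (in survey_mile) 2.004e-06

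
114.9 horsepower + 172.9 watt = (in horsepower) 115.1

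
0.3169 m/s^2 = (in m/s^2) 0.3169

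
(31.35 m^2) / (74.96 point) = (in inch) 4.667e+04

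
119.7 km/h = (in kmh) 119.7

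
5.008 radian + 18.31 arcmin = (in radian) 5.013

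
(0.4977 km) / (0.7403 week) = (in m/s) 0.001112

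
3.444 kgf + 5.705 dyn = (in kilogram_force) 3.444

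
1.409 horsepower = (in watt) 1051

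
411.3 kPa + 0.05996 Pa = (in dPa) 4.113e+06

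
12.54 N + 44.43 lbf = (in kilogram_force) 21.43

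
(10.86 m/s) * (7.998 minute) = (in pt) 1.477e+07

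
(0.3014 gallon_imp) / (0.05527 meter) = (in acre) 6.126e-06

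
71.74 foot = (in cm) 2187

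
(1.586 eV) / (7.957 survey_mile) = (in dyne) 1.984e-18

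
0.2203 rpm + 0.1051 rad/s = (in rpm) 1.224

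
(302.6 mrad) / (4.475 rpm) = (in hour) 0.0001794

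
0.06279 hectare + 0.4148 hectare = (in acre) 1.18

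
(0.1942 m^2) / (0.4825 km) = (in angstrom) 4.025e+06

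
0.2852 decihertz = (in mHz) 28.52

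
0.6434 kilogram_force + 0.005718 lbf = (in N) 6.335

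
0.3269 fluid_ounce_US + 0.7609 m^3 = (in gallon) 201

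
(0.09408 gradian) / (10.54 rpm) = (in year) 4.246e-11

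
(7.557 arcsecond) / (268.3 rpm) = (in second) 1.304e-06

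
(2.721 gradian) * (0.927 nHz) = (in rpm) 3.784e-10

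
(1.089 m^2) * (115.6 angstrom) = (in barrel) 7.918e-08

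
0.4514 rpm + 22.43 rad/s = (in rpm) 214.6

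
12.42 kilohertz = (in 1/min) 7.452e+05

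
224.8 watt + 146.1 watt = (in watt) 370.9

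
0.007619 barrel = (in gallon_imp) 0.2665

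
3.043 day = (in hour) 73.03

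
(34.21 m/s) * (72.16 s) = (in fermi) 2.469e+18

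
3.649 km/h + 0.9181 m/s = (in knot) 3.755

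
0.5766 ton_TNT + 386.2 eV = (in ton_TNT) 0.5766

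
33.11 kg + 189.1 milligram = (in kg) 33.11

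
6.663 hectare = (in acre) 16.46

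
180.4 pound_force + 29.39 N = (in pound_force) 187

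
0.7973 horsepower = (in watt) 594.5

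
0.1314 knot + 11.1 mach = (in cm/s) 3.78e+05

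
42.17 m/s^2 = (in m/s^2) 42.17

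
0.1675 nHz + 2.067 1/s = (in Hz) 2.067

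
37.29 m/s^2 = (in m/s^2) 37.29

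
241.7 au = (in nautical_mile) 1.952e+10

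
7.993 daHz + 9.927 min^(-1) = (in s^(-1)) 80.1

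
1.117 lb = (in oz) 17.87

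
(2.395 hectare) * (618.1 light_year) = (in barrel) 8.809e+23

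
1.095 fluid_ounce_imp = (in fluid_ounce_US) 1.052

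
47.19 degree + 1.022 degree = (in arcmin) 2893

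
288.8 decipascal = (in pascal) 28.88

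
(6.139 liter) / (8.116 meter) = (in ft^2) 0.008142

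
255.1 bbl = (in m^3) 40.56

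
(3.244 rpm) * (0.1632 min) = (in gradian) 211.8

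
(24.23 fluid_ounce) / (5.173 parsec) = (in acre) 1.109e-24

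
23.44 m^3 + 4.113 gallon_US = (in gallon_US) 6196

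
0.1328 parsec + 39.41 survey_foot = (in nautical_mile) 2.213e+12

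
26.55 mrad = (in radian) 0.02655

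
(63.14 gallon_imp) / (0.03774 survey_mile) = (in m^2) 0.004726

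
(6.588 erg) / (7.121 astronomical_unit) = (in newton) 6.184e-19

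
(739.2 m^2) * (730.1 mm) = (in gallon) 1.426e+05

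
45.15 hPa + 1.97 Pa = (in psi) 0.6551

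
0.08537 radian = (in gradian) 5.435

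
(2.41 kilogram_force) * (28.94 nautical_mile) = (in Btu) 1201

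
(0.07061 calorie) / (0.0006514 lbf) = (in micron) 1.02e+08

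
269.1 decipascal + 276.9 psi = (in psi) 276.9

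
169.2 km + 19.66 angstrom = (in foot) 5.551e+05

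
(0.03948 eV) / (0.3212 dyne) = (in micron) 1.969e-09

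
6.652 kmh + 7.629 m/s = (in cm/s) 947.7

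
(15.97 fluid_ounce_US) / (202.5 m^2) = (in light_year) 2.465e-22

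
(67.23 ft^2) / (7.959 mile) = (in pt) 1.382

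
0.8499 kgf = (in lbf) 1.874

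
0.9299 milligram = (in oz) 3.28e-05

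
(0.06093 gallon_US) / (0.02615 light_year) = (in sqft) 1.004e-17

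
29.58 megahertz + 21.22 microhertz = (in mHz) 2.958e+10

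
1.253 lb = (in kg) 0.5684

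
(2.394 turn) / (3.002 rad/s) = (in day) 5.799e-05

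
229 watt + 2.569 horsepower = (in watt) 2145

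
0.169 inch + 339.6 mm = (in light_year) 3.635e-17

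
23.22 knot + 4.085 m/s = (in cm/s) 1603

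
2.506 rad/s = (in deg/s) 143.6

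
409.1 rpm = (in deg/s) 2455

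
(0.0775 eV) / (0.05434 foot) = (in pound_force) 1.685e-19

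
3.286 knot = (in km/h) 6.086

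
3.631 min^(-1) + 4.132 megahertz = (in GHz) 0.004132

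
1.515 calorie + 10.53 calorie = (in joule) 50.4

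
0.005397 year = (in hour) 47.28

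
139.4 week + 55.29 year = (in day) 2.116e+04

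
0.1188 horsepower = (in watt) 88.59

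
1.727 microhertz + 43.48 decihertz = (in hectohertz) 0.04348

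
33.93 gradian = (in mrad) 533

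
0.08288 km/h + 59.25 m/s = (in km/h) 213.4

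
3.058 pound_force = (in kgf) 1.387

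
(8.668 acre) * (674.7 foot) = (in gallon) 1.906e+09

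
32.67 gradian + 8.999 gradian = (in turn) 0.1042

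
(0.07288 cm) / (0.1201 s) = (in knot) 0.0118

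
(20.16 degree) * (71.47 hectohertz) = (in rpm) 2.401e+04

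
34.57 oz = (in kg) 0.98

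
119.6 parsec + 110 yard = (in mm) 3.69e+21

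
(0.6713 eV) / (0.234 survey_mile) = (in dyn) 2.856e-17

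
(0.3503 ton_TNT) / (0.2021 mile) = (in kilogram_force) 4.595e+05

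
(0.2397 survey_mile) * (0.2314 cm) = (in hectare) 8.926e-05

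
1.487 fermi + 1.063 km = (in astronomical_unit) 7.106e-09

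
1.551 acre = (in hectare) 0.6277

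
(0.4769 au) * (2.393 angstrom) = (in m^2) 17.07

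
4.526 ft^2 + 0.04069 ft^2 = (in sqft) 4.567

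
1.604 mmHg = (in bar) 0.002138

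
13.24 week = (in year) 0.2539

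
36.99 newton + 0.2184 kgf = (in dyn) 3.913e+06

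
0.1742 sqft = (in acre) 3.999e-06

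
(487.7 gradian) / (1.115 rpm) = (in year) 2.08e-06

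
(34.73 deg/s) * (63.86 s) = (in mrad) 3.871e+04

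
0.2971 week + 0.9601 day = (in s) 2.626e+05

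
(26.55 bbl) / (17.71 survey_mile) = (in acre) 3.66e-08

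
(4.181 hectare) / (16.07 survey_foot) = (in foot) 2.8e+04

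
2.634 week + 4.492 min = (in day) 18.44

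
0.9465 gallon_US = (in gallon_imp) 0.7881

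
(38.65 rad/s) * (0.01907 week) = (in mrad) 4.458e+08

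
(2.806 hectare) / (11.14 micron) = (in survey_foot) 8.264e+09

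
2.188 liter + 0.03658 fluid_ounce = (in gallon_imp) 0.4815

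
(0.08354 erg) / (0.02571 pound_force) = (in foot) 2.397e-07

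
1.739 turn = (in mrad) 1.093e+04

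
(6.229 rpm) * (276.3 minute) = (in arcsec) 2.231e+09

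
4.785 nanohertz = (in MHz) 4.785e-15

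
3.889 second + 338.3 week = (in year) 6.488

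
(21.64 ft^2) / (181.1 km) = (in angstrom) 1.11e+05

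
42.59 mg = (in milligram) 42.59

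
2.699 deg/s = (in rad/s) 0.04711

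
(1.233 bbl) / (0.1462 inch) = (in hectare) 0.005279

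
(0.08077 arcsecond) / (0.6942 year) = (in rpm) 1.708e-13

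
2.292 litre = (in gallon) 0.6055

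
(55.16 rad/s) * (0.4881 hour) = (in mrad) 9.692e+07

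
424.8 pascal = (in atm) 0.004192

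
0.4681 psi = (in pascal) 3227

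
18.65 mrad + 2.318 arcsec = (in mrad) 18.66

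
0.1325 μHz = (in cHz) 1.325e-05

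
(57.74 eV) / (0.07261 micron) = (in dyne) 1.274e-05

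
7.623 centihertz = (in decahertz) 0.007623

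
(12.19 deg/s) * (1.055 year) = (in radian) 7.078e+06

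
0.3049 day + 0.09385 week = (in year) 0.002635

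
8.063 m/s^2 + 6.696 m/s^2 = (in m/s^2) 14.76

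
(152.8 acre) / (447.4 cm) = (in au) 9.239e-07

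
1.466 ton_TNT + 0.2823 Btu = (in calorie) 1.466e+09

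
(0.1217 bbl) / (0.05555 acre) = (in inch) 0.003389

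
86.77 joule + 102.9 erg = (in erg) 8.677e+08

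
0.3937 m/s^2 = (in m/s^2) 0.3937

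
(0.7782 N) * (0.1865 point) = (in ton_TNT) 1.224e-14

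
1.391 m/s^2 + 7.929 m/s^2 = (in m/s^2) 9.32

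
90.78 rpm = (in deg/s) 544.7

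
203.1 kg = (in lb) 447.8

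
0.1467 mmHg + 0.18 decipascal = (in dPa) 195.8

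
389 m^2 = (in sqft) 4187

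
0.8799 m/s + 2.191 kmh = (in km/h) 5.359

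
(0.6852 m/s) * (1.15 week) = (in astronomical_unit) 3.186e-06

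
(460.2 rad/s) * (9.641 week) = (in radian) 2.683e+09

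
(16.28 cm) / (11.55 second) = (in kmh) 0.05074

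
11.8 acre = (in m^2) 4.775e+04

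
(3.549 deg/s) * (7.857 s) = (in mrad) 486.7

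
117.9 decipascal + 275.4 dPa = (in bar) 0.0003933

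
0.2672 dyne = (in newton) 2.672e-06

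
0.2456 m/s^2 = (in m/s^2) 0.2456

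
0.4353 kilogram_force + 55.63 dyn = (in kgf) 0.4354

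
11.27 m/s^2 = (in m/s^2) 11.27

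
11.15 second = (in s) 11.15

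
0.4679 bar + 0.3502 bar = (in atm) 0.8074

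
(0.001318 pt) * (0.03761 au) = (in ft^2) 2.816e+04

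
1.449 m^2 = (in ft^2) 15.6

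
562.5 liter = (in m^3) 0.5625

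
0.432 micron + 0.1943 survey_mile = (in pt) 8.864e+05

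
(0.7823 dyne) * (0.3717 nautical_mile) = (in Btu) 5.104e-06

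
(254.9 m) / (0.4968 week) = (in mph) 0.001898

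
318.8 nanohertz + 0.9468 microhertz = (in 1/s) 1.266e-06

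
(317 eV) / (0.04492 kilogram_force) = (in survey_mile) 7.164e-20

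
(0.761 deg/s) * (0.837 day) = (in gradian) 6.115e+04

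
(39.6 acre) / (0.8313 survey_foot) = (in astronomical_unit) 4.228e-06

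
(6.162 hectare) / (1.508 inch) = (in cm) 1.609e+08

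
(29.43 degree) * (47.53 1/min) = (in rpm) 3.886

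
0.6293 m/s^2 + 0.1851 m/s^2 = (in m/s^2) 0.8144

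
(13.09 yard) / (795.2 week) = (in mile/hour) 5.567e-08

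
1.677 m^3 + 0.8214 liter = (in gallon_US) 443.2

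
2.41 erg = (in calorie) 5.76e-08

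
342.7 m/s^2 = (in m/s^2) 342.7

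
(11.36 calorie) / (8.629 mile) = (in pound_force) 0.0007694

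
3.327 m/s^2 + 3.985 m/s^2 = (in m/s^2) 7.312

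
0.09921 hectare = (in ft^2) 1.068e+04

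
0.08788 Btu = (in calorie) 22.16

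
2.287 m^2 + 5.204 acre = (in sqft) 2.267e+05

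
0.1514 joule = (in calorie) 0.03619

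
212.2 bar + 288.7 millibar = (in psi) 3082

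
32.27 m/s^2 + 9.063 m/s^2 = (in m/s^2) 41.33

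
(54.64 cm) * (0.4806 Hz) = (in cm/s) 26.26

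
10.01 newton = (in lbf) 2.25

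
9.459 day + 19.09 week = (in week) 20.44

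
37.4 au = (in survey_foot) 1.836e+13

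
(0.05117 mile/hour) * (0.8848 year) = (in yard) 6.98e+05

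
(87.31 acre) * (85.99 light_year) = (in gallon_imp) 6.323e+25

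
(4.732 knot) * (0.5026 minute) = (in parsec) 2.379e-15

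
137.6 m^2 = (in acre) 0.034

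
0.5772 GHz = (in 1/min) 3.463e+10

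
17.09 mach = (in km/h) 2.095e+04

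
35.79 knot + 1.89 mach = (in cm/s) 6.62e+04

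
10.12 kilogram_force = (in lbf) 22.31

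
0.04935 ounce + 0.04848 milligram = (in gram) 1.399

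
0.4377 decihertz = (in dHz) 0.4377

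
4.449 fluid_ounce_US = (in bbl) 0.0008276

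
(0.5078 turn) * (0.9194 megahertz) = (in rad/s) 2.933e+06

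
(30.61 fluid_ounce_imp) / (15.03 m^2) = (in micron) 57.87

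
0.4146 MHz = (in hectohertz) 4146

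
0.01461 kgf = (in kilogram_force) 0.01461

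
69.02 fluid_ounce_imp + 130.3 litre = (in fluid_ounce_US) 4472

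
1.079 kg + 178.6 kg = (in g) 1.797e+05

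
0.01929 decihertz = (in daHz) 0.0001929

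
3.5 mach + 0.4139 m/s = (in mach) 3.501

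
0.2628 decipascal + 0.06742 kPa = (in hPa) 0.6745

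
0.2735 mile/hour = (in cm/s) 12.23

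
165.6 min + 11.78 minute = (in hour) 2.956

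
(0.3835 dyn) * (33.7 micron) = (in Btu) 1.225e-13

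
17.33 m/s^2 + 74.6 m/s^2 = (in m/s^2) 91.93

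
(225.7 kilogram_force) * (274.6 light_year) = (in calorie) 1.374e+21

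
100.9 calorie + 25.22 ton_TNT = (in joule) 1.055e+11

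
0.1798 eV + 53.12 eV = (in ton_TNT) 2.041e-27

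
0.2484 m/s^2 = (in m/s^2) 0.2484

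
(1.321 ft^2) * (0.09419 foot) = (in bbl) 0.02216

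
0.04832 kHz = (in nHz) 4.832e+10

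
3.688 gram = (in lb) 0.008131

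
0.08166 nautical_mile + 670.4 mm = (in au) 1.015e-09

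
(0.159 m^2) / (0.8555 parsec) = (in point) 1.707e-14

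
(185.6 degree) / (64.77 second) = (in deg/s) 2.866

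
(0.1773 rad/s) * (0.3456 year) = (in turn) 3.075e+05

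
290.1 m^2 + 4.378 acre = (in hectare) 1.801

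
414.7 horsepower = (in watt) 3.092e+05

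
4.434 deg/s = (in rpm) 0.739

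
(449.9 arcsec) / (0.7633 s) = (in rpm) 0.02729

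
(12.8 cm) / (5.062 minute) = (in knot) 0.0008192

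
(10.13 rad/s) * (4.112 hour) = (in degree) 8.592e+06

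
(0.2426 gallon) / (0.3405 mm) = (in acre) 0.0006665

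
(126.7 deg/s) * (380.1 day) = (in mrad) 7.262e+10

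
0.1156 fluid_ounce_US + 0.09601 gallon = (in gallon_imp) 0.0807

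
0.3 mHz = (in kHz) 3e-07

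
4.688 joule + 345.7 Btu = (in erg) 3.647e+12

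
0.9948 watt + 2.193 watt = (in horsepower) 0.004275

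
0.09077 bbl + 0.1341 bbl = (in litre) 35.75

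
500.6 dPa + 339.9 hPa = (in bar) 0.3404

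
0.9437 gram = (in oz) 0.03329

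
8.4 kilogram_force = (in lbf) 18.52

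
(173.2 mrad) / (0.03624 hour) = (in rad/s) 0.001328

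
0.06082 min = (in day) 4.224e-05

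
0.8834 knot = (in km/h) 1.636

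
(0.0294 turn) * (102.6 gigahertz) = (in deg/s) 1.086e+12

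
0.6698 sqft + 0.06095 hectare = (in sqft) 6561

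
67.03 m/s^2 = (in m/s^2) 67.03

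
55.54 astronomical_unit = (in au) 55.54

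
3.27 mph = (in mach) 0.004293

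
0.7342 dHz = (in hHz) 0.0007342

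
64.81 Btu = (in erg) 6.838e+11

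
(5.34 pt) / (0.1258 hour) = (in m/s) 4.16e-06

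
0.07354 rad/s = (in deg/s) 4.214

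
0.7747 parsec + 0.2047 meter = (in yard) 2.614e+16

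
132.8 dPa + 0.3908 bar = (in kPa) 39.09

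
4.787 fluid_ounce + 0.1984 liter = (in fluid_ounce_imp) 11.97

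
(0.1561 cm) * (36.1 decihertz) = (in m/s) 0.005635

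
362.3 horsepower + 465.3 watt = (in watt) 2.706e+05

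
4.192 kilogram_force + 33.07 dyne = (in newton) 41.11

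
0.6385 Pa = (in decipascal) 6.385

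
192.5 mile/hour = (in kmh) 309.8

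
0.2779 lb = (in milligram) 1.261e+05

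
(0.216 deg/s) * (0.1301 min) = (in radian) 0.02943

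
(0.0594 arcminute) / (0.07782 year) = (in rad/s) 7.041e-12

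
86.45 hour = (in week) 0.5146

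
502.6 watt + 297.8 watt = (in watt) 800.4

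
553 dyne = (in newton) 0.00553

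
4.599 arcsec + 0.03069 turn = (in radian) 0.1929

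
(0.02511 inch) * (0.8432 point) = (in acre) 4.688e-11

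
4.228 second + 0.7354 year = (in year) 0.7354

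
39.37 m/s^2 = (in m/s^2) 39.37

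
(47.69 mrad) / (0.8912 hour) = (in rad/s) 1.486e-05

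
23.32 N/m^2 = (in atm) 0.0002302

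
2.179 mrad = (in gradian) 0.1387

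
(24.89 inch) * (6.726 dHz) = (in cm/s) 42.52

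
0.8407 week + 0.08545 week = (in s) 5.601e+05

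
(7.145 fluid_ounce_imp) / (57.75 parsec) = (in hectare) 1.139e-26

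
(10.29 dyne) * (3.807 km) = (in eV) 2.445e+18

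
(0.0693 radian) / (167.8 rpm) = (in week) 6.521e-09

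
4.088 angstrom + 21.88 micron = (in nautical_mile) 1.181e-08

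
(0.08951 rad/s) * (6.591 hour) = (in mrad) 2.124e+06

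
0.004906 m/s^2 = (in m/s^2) 0.004906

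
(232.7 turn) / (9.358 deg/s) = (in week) 0.0148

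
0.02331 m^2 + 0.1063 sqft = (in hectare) 3.319e-06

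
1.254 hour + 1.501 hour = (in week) 0.0164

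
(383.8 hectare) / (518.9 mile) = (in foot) 15.08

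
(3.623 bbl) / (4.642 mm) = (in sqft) 1336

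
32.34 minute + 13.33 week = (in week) 13.33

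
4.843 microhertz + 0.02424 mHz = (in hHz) 2.908e-07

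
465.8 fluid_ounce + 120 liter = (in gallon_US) 35.34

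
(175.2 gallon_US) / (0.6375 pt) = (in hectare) 0.2949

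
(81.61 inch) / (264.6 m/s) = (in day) 9.067e-08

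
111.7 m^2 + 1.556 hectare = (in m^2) 1.567e+04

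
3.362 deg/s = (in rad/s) 0.05868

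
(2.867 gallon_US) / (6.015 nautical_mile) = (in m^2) 9.742e-07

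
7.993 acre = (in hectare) 3.235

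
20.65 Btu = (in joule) 2.179e+04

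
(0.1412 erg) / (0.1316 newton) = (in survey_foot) 3.52e-07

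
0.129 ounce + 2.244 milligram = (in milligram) 3659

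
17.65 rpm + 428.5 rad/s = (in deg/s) 2.466e+04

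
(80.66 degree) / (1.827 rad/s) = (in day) 8.918e-06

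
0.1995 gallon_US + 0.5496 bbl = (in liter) 88.13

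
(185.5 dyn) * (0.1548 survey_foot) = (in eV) 5.463e+14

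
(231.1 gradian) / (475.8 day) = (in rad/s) 8.83e-08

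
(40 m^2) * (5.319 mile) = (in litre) 3.424e+08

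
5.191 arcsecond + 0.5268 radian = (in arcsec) 1.087e+05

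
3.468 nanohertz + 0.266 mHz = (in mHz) 0.266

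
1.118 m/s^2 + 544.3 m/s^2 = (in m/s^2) 545.4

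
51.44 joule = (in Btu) 0.04876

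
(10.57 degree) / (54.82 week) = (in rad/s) 5.564e-09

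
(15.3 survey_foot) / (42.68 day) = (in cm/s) 0.0001265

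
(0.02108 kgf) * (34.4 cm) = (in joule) 0.07111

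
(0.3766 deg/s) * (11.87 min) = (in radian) 4.681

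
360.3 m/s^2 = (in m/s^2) 360.3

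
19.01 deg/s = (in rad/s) 0.3318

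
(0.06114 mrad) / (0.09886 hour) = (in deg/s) 9.843e-06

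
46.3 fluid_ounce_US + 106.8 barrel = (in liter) 1.698e+04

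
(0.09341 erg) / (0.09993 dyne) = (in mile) 5.808e-06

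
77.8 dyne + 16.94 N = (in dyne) 1.694e+06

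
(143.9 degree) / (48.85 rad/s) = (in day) 5.951e-07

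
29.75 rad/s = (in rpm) 284.1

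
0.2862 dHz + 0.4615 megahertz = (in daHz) 4.615e+04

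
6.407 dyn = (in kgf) 6.533e-06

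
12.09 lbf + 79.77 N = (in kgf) 13.62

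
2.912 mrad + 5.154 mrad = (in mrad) 8.066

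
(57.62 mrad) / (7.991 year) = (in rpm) 2.183e-09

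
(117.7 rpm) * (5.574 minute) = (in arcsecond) 8.503e+08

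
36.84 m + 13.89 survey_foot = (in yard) 44.92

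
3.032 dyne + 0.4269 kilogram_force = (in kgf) 0.4269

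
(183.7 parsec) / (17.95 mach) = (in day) 1.073e+10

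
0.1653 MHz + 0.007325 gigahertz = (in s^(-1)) 7.49e+06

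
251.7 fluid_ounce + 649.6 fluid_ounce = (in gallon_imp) 5.863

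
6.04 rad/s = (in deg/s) 346.1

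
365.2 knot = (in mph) 420.3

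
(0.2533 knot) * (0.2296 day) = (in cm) 2.585e+05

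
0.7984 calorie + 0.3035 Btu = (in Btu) 0.3067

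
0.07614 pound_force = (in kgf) 0.03454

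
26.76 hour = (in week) 0.1593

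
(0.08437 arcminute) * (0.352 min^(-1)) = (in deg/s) 8.25e-06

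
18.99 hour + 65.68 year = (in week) 3425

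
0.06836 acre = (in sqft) 2978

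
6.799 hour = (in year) 0.0007761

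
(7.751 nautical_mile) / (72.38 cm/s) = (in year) 0.0006289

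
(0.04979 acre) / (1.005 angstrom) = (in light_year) 0.0002119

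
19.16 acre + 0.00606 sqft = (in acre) 19.16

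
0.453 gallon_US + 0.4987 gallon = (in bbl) 0.02266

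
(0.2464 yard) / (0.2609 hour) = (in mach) 7.045e-07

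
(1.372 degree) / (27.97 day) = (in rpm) 9.462e-08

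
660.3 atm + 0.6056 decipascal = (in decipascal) 6.69e+08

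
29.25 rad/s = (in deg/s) 1676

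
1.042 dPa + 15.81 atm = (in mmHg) 1.202e+04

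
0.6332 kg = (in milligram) 6.332e+05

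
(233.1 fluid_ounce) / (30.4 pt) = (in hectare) 6.428e-05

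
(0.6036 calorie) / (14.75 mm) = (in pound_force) 38.49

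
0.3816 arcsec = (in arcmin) 0.00636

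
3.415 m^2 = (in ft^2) 36.76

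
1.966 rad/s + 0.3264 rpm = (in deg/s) 114.6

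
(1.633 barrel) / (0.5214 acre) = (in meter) 0.000123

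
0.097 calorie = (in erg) 4.058e+06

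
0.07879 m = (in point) 223.3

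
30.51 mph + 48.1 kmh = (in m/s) 27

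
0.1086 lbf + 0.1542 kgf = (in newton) 1.995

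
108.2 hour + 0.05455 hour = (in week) 0.6444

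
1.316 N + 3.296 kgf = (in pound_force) 7.562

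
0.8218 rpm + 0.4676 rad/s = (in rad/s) 0.5537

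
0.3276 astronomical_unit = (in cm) 4.901e+12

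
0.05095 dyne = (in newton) 5.095e-07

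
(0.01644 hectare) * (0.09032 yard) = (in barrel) 85.4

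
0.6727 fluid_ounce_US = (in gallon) 0.005255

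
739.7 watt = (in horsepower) 0.992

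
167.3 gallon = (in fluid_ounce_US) 2.141e+04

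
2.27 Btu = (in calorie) 572.4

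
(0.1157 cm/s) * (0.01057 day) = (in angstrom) 1.057e+10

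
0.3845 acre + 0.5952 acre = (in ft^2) 4.268e+04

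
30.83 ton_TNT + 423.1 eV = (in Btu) 1.223e+08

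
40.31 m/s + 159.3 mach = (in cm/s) 5.428e+06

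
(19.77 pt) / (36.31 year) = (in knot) 1.184e-11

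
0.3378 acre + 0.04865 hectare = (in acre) 0.458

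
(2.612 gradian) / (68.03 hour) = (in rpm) 1.6e-06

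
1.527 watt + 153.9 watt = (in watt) 155.4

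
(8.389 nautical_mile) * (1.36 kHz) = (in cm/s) 2.113e+09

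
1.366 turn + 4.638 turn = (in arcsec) 7.781e+06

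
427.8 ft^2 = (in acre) 0.009821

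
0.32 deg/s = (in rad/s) 0.005585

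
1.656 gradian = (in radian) 0.02601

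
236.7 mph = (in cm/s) 1.058e+04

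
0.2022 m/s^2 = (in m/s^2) 0.2022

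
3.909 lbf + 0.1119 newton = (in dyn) 1.75e+06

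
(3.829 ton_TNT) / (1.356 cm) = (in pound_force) 2.656e+11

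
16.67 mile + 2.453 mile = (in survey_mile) 19.12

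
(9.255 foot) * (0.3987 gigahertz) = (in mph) 2.516e+09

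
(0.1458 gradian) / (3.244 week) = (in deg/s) 6.688e-08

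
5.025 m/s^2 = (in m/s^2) 5.025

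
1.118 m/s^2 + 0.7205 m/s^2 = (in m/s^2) 1.839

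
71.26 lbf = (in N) 317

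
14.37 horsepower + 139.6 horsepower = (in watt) 1.148e+05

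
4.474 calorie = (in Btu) 0.01774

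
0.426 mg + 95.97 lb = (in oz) 1536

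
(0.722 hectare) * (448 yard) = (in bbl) 1.86e+07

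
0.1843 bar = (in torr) 138.2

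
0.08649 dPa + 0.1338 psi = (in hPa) 9.225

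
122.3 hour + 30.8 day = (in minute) 5.169e+04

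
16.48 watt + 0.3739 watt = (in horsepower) 0.0226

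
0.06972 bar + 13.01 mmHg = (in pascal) 8707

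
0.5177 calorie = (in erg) 2.166e+07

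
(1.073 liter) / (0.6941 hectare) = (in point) 0.0004382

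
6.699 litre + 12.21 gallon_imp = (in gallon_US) 16.43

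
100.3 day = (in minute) 1.444e+05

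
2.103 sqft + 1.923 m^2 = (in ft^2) 22.8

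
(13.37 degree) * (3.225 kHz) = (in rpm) 7186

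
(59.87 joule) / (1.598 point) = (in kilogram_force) 1.083e+04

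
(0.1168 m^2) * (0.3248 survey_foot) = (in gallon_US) 3.055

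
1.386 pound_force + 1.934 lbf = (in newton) 14.77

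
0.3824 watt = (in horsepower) 0.0005128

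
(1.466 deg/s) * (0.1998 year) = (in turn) 2.566e+04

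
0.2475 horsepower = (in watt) 184.6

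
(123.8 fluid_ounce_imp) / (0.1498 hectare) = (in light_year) 2.482e-22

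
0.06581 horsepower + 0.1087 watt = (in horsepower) 0.06596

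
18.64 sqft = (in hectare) 0.0001732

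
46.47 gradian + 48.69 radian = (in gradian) 3146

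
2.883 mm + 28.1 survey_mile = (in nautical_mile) 24.42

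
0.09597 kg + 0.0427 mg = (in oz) 3.385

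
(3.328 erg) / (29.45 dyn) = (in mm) 1.13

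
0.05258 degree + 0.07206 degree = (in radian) 0.002175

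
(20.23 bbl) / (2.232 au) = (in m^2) 9.632e-12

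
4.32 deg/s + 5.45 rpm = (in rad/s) 0.6461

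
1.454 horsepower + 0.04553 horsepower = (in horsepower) 1.5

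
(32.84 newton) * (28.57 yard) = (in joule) 857.9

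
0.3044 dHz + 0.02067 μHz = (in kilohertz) 3.044e-05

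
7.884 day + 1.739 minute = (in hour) 189.2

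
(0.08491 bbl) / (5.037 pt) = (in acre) 0.001877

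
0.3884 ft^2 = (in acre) 8.916e-06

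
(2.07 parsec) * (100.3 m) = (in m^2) 6.407e+18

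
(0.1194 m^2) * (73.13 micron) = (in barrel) 5.492e-05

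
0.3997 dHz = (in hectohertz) 0.0003997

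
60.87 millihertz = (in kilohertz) 6.087e-05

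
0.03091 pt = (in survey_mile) 6.776e-09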